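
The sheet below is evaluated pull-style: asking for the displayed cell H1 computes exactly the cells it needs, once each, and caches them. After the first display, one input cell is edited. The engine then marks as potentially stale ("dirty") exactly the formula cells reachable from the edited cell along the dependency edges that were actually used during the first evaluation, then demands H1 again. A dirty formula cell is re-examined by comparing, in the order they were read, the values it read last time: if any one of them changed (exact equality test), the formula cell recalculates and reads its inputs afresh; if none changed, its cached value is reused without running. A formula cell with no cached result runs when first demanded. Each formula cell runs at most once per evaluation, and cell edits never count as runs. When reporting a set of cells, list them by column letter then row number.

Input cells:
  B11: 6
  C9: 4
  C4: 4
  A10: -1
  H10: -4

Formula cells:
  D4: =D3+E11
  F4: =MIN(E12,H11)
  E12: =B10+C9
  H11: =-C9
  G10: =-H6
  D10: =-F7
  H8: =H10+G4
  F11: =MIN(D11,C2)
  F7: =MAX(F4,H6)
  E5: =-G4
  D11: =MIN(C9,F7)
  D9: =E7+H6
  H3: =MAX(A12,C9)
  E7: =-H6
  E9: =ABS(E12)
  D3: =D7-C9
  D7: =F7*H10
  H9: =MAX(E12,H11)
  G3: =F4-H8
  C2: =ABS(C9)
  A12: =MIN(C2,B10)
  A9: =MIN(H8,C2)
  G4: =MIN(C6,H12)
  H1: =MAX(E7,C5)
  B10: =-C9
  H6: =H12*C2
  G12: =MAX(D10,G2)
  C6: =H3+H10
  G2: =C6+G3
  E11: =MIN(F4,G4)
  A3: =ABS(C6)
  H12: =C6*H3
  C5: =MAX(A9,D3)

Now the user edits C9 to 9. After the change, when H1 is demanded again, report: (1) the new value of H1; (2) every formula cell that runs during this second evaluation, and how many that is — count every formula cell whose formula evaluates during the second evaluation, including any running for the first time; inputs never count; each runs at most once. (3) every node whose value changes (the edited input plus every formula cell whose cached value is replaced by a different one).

Demanding H1 again yields 1.
19 formula cells run: A9, A12, B10, C2, C5, C6, D3, D7, E7, E12, F4, F7, G4, H1, H3, H6, H8, H11, H12.
The nodes whose values change: A9, A12, B10, C2, C5, C6, C9, D3, D7, E7, F4, F7, G4, H1, H3, H6, H8, H11, H12.

First demand of the output computes:
  B10 = -(4) = -4
  C2 = ABS(4) = 4
  A12 = MIN(4, -4) = -4
  E12 = -4 + 4 = 0
  H3 = MAX(-4, 4) = 4
  C6 = 4 + -4 = 0
  H11 = -(4) = -4
  F4 = MIN(0, -4) = -4
  H12 = 0 * 4 = 0
  G4 = MIN(0, 0) = 0
  H6 = 0 * 4 = 0
  E7 = -(0) = 0
  F7 = MAX(-4, 0) = 0
  D7 = 0 * -4 = 0
  D3 = 0 - 4 = -4
  H8 = -4 + 0 = -4
  A9 = MIN(-4, 4) = -4
  C5 = MAX(-4, -4) = -4
  H1 = MAX(0, -4) = 0

After the edit, cleaning proceeds:
  B10: a read changed (C9 4->9) — executes, giving -9.
  C2: a read changed (C9 4->9) — executes, giving 9.
  A12: a read changed (C2 4->9; B10 -4->-9) — executes, giving -9.
  E12: a read changed (B10 -4->-9; C9 4->9) — executes, giving 0 — identical to its old value.
  H3: a read changed (A12 -4->-9; C9 4->9) — executes, giving 9.
  C6: a read changed (H3 4->9) — executes, giving 5.
  H11: a read changed (C9 4->9) — executes, giving -9.
  F4: a read changed (H11 -4->-9) — executes, giving -9.
  H12: a read changed (C6 0->5; H3 4->9) — executes, giving 45.
  G4: a read changed (C6 0->5; H12 0->45) — executes, giving 5.
  H6: a read changed (H12 0->45; C2 4->9) — executes, giving 405.
  E7: a read changed (H6 0->405) — executes, giving -405.
  F7: a read changed (F4 -4->-9; H6 0->405) — executes, giving 405.
  D7: a read changed (F7 0->405) — executes, giving -1620.
  D3: a read changed (D7 0->-1620; C9 4->9) — executes, giving -1629.
  H8: a read changed (G4 0->5) — executes, giving 1.
  A9: a read changed (H8 -4->1; C2 4->9) — executes, giving 1.
  C5: a read changed (A9 -4->1; D3 -4->-1629) — executes, giving 1.
  H1: a read changed (E7 0->-405; C5 -4->1) — executes, giving 1.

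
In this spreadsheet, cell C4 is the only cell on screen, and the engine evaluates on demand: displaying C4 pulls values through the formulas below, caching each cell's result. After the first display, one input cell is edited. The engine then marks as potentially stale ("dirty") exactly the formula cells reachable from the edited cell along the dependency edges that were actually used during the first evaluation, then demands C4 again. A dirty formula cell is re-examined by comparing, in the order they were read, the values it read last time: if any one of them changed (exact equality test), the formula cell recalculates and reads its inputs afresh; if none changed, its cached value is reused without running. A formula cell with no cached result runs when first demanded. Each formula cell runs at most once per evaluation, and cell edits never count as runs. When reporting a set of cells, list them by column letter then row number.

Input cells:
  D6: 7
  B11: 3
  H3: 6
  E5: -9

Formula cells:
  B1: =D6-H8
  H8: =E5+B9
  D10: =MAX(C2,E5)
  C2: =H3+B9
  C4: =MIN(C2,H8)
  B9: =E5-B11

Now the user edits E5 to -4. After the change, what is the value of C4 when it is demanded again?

Initial pass — values computed on the first demand:
  B9 = -9 - 3 = -12
  C2 = 6 + -12 = -6
  H8 = -9 + -12 = -21
  C4 = MIN(-6, -21) = -21

Second demand — change propagation:
  B9: re-runs because E5 -9->-4; new result -7.
  C2: re-runs because B9 -12->-7; new result -1.
  H8: re-runs because E5 -9->-4; B9 -12->-7; new result -11.
  C4: re-runs because C2 -6->-1; H8 -21->-11; new result -11.

C4 now evaluates to -11.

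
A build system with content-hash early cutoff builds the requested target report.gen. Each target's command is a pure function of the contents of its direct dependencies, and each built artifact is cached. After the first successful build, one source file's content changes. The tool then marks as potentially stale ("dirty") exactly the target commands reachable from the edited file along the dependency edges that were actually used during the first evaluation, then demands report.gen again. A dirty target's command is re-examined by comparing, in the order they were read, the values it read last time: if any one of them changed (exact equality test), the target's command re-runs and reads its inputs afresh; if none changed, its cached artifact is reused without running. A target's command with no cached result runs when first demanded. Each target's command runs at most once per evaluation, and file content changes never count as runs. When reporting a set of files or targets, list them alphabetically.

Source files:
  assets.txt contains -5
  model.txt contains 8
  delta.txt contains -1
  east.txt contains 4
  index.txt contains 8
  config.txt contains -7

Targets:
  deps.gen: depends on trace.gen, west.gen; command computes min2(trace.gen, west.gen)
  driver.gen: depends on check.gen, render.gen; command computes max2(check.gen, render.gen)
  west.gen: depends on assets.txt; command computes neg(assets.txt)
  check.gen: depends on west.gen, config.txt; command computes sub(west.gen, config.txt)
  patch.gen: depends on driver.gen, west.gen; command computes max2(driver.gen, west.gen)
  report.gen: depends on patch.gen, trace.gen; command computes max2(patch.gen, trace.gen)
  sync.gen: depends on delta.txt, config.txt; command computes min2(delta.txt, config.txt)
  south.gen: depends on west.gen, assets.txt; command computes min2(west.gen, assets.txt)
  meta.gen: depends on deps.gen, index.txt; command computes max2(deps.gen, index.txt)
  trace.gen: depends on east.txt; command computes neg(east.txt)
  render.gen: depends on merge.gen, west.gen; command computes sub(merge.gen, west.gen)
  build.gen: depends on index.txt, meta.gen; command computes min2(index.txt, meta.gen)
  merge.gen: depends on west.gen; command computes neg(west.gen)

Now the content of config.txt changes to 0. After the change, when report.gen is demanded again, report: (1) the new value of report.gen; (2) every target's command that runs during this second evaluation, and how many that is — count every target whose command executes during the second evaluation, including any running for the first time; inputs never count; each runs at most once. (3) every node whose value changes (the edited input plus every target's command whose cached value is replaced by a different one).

New value of report.gen: 5.
Target commands that run: check.gen, driver.gen, patch.gen, report.gen — 4 in total.
Values that change: check.gen, config.txt, driver.gen, patch.gen, report.gen.

First evaluation (everything demanded from the output):
  trace.gen = neg(4) = -4
  west.gen = neg(-5) = 5
  check.gen = sub(5, -7) = 12
  merge.gen = neg(5) = -5
  render.gen = sub(-5, 5) = -10
  driver.gen = max2(12, -10) = 12
  patch.gen = max2(12, 5) = 12
  report.gen = max2(12, -4) = 12

Propagation after the edit:
  check.gen: runs — config.txt -7->0; result 5.
  driver.gen: runs — check.gen 12->5; result 5.
  patch.gen: runs — driver.gen 12->5; result 5.
  report.gen: runs — patch.gen 12->5; result 5.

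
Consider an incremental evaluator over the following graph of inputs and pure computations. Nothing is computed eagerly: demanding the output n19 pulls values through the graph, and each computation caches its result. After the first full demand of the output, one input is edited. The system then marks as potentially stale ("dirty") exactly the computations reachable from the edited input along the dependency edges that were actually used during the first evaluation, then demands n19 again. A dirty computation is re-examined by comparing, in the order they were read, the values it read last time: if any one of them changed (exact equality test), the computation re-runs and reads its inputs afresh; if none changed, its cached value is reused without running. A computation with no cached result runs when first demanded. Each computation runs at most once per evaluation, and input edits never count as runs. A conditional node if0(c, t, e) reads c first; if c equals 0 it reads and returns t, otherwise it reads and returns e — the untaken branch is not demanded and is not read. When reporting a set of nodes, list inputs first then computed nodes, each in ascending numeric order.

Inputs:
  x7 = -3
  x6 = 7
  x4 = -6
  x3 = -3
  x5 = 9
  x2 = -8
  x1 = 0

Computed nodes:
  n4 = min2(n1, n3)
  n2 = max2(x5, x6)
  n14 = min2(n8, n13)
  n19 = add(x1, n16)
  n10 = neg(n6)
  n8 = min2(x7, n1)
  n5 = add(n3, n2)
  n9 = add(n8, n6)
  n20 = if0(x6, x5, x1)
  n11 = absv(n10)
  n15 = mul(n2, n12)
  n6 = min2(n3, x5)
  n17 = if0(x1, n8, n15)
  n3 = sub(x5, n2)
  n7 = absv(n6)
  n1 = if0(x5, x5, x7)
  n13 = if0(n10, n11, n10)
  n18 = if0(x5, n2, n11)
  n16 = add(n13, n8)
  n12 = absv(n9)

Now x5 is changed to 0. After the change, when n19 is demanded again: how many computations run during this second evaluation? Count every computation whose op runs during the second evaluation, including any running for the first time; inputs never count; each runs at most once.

Run set: n1, n2, n3, n6, n8, n10, n13, n16, n19 (9 run).
The important point: the flipped condition redirects demand; n11 is left stale, never re-checked.

Initial pass — values computed on the first demand:
  n1 = if0(x5=9 -> else branch x7) = -3
  n2 = max2(9, 7) = 9
  n3 = sub(9, 9) = 0
  n6 = min2(0, 9) = 0
  n8 = min2(-3, -3) = -3
  n10 = neg(0) = 0
  n11 = absv(0) = 0
  n13 = if0(n10=0 -> then branch n11) = 0
  n16 = add(0, -3) = -3
  n19 = add(0, -3) = -3

Second demand — change propagation:
  n1: re-runs because x5 9->0; new result 0.
  n2: re-runs because x5 9->0; new result 7.
  n3: re-runs because x5 9->0; n2 9->7; new result -7.
  n6: re-runs because n3 0->-7; x5 9->0; new result -7.
  n8: re-runs because n1 -3->0; new result -3 (unchanged).
  n10: re-runs because n6 0->-7; new result 7.
  n11: dirty yet unreached — the second evaluation never asks for it.
  n13: re-runs because n10 0->7; new result 7.
  n16: re-runs because n13 0->7; new result 4.
  n19: re-runs because n16 -3->4; new result 4.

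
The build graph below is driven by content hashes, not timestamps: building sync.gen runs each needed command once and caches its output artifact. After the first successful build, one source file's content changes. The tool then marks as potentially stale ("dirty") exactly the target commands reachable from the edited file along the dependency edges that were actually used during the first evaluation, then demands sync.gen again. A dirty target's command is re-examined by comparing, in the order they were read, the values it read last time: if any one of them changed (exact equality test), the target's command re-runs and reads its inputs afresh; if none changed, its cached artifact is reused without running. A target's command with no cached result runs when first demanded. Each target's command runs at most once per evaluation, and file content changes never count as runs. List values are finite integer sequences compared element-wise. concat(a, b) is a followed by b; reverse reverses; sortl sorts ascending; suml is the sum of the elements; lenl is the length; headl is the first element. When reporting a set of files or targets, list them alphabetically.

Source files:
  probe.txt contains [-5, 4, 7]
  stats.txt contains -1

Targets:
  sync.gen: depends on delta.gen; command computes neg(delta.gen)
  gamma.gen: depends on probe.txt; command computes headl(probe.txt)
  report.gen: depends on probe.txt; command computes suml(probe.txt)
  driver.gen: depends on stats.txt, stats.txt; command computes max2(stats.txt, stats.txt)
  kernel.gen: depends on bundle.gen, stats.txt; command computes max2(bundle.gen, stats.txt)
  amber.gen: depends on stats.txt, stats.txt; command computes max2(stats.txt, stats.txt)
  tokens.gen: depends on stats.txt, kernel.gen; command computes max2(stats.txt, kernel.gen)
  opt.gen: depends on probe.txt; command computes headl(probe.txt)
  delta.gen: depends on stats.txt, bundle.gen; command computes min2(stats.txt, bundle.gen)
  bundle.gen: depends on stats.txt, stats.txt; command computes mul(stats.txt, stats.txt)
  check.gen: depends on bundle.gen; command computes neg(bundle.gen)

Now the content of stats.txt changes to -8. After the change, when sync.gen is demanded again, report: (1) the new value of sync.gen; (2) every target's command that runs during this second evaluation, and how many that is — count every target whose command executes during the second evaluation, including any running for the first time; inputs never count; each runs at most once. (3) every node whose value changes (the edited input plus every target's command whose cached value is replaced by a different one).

sync.gen now evaluates to 8.
Run set: bundle.gen, delta.gen, sync.gen (3 run).
Changed values: bundle.gen, delta.gen, stats.txt, sync.gen.

Initial pass — values computed on the first demand:
  bundle.gen = mul(-1, -1) = 1
  delta.gen = min2(-1, 1) = -1
  sync.gen = neg(-1) = 1

Second demand — change propagation:
  bundle.gen: re-runs because stats.txt -1->-8; stats.txt -1->-8; new result 64.
  delta.gen: re-runs because stats.txt -1->-8; bundle.gen 1->64; new result -8.
  sync.gen: re-runs because delta.gen -1->-8; new result 8.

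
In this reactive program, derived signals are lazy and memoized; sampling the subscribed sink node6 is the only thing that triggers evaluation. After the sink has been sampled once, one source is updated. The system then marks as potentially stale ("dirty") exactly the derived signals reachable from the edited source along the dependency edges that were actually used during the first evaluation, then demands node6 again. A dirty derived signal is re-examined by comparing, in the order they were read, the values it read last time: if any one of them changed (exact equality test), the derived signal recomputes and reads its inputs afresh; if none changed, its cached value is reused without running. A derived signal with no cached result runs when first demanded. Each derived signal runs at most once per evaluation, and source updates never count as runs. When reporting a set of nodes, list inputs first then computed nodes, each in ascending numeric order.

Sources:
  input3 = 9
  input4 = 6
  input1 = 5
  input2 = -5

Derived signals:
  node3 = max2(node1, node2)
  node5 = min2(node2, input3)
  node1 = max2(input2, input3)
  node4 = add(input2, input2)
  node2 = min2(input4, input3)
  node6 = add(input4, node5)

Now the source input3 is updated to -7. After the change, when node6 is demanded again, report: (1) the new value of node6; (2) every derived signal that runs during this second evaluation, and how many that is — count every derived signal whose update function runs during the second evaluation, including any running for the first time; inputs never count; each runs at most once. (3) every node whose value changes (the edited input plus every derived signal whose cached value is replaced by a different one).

Demanding node6 again yields -1.
3 derived signals run: node2, node5, node6.
The nodes whose values change: input3, node2, node5, node6.

First demand of the output computes:
  node2 = min2(6, 9) = 6
  node5 = min2(6, 9) = 6
  node6 = add(6, 6) = 12

After the edit, cleaning proceeds:
  node2: a read changed (input3 9->-7) — executes, giving -7.
  node5: a read changed (node2 6->-7; input3 9->-7) — executes, giving -7.
  node6: a read changed (node5 6->-7) — executes, giving -1.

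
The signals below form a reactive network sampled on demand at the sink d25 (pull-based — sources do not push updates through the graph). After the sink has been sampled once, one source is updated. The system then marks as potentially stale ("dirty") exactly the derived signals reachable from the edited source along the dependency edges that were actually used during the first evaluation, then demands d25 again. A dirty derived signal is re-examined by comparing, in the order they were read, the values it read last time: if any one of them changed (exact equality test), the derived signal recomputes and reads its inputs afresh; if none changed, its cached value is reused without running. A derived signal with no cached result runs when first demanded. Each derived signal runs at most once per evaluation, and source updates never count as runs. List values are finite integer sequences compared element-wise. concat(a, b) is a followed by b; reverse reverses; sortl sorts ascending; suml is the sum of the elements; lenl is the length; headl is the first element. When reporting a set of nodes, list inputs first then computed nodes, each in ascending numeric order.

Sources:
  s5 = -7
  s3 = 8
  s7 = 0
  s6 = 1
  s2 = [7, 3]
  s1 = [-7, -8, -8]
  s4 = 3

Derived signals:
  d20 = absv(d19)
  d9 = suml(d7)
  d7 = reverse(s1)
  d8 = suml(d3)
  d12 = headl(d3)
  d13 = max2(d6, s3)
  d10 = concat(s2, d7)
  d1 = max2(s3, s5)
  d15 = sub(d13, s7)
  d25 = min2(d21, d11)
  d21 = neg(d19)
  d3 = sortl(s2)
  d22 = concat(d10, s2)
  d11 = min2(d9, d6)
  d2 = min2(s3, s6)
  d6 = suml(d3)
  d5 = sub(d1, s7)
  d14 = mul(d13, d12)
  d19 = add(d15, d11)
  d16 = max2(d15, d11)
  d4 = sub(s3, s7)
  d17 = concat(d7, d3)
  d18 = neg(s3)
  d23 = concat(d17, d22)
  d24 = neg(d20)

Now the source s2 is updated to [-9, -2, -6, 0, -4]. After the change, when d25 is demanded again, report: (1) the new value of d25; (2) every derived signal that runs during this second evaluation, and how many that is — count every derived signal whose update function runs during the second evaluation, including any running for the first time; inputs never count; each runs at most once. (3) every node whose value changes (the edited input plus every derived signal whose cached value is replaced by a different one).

d25 now evaluates to -23.
Run set: d3, d6, d11, d13, d15, d19, d21, d25 (8 run).
Changed values: s2, d3, d6, d13, d15, d19, d21.

Initial pass — values computed on the first demand:
  d3 = sortl([7, 3]) = [3, 7]
  d6 = suml([3, 7]) = 10
  d7 = reverse([-7, -8, -8]) = [-8, -8, -7]
  d9 = suml([-8, -8, -7]) = -23
  d11 = min2(-23, 10) = -23
  d13 = max2(10, 8) = 10
  d15 = sub(10, 0) = 10
  d19 = add(10, -23) = -13
  d21 = neg(-13) = 13
  d25 = min2(13, -23) = -23

Second demand — change propagation:
  d3: re-runs because s2 [7, 3]->[-9, -2, -6, 0, -4]; new result [-9, -6, -4, -2, 0].
  d6: re-runs because d3 [3, 7]->[-9, -6, -4, -2, 0]; new result -21.
  d11: re-runs because d6 10->-21; new result -23 (unchanged).
  d13: re-runs because d6 10->-21; new result 8.
  d15: re-runs because d13 10->8; new result 8.
  d19: re-runs because d15 10->8; new result -15.
  d21: re-runs because d19 -13->-15; new result 15.
  d25: re-runs because d21 13->15; new result -23 (unchanged).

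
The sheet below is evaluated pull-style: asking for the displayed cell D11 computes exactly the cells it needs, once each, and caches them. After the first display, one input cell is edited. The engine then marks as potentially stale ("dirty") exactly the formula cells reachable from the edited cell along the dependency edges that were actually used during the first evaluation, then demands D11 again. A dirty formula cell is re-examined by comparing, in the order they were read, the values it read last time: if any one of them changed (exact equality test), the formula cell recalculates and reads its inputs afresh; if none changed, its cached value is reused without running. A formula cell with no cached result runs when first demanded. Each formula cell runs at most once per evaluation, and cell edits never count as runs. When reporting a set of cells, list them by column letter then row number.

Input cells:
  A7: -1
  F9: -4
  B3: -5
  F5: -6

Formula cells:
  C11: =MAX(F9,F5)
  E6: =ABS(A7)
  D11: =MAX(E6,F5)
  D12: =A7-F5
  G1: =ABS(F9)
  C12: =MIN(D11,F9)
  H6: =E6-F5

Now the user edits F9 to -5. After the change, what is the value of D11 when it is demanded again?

First demand of the output computes:
  E6 = ABS(-1) = 1
  D11 = MAX(1, -6) = 1

After the edit, cleaning proceeds:
  F9 only reaches undemanded nodes; the second demand re-runs nothing.

Note the shortcut — F9 feeds only undemanded nodes, so no recomputation happens.

Demanding D11 again yields 1.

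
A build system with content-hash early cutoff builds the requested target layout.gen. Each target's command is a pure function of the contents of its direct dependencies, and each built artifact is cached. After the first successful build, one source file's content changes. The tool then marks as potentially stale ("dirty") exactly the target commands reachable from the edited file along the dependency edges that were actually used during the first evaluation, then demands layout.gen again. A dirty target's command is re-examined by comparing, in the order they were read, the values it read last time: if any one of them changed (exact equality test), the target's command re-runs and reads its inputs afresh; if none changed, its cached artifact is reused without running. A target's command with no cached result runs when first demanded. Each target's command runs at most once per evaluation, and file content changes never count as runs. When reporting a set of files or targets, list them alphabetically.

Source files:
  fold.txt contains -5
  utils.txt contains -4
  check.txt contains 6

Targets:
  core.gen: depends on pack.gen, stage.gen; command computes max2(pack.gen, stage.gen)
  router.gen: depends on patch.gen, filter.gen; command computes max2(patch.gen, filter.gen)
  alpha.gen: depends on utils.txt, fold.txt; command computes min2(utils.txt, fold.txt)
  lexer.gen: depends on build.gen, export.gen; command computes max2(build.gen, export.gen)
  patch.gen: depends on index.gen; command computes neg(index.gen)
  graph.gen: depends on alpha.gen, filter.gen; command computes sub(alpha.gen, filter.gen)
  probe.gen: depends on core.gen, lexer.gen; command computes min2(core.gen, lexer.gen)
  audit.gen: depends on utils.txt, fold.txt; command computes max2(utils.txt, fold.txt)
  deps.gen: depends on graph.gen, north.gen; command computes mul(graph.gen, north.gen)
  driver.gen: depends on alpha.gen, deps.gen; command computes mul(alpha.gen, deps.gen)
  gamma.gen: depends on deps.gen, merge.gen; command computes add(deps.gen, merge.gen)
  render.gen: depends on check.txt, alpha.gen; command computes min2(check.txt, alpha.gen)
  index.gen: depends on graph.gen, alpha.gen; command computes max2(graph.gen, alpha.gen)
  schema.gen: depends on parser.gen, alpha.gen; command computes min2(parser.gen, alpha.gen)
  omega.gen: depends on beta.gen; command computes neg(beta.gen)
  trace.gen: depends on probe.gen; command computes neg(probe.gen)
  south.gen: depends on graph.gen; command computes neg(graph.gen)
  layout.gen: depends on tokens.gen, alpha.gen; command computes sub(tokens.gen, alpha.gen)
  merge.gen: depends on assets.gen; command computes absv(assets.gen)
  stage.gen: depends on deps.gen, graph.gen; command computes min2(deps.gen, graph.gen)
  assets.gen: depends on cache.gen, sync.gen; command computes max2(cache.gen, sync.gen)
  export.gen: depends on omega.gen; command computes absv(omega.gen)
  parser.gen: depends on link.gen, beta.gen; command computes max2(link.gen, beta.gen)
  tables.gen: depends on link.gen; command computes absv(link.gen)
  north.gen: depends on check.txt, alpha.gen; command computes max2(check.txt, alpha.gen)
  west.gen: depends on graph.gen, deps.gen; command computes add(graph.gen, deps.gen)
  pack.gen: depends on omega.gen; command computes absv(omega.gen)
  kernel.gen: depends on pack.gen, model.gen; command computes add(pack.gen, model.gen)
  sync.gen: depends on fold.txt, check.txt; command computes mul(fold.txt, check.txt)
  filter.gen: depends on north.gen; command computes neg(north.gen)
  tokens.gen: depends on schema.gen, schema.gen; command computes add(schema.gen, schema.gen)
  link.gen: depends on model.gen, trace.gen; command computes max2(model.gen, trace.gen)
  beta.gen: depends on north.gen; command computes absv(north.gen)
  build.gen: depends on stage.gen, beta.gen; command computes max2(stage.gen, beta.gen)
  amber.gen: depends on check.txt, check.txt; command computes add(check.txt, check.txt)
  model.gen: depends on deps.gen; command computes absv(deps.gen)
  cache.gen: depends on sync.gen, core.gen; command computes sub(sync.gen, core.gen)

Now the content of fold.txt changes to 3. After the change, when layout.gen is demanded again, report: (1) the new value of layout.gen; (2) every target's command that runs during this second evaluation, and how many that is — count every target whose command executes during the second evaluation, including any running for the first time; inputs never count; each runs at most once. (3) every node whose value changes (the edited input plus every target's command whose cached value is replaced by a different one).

New value of layout.gen: -4.
Target commands that run: alpha.gen, build.gen, core.gen, deps.gen, graph.gen, layout.gen, link.gen, model.gen, north.gen, parser.gen, schema.gen, stage.gen, tokens.gen — 13 in total.
Values that change: alpha.gen, deps.gen, fold.txt, graph.gen, layout.gen, link.gen, model.gen, parser.gen, schema.gen, stage.gen, tokens.gen.
Key observation: the cutoff stops propagation at filter.gen — its inputs' values are unchanged, so it reuses its cache.

First evaluation (everything demanded from the output):
  alpha.gen = min2(-4, -5) = -5
  north.gen = max2(6, -5) = 6
  beta.gen = absv(6) = 6
  filter.gen = neg(6) = -6
  graph.gen = sub(-5, -6) = 1
  deps.gen = mul(1, 6) = 6
  model.gen = absv(6) = 6
  omega.gen = neg(6) = -6
  export.gen = absv(-6) = 6
  pack.gen = absv(-6) = 6
  stage.gen = min2(6, 1) = 1
  build.gen = max2(1, 6) = 6
  core.gen = max2(6, 1) = 6
  lexer.gen = max2(6, 6) = 6
  probe.gen = min2(6, 6) = 6
  trace.gen = neg(6) = -6
  link.gen = max2(6, -6) = 6
  parser.gen = max2(6, 6) = 6
  schema.gen = min2(6, -5) = -5
  tokens.gen = add(-5, -5) = -10
  layout.gen = sub(-10, -5) = -5

Propagation after the edit:
  alpha.gen: runs — fold.txt -5->3; result -4.
  north.gen: runs — alpha.gen -5->-4; result 6 (same value as before).
  beta.gen: checked — values it read are unchanged (north.gen unchanged); reused cached 6 without running.
  filter.gen: checked — values it read are unchanged (north.gen unchanged); reused cached -6 without running.
  graph.gen: runs — alpha.gen -5->-4; result 2.
  deps.gen: runs — graph.gen 1->2; result 12.
  model.gen: runs — deps.gen 6->12; result 12.
  omega.gen: checked — values it read are unchanged (beta.gen unchanged); reused cached -6 without running.
  export.gen: checked — values it read are unchanged (omega.gen unchanged); reused cached 6 without running.
  pack.gen: checked — values it read are unchanged (omega.gen unchanged); reused cached 6 without running.
  stage.gen: runs — deps.gen 6->12; graph.gen 1->2; result 2.
  build.gen: runs — stage.gen 1->2; result 6 (same value as before).
  core.gen: runs — stage.gen 1->2; result 6 (same value as before).
  lexer.gen: checked — values it read are unchanged (build.gen unchanged, export.gen unchanged); reused cached 6 without running.
  probe.gen: checked — values it read are unchanged (core.gen unchanged, lexer.gen unchanged); reused cached 6 without running.
  trace.gen: checked — values it read are unchanged (probe.gen unchanged); reused cached -6 without running.
  link.gen: runs — model.gen 6->12; result 12.
  parser.gen: runs — link.gen 6->12; result 12.
  schema.gen: runs — parser.gen 6->12; alpha.gen -5->-4; result -4.
  tokens.gen: runs — schema.gen -5->-4; schema.gen -5->-4; result -8.
  layout.gen: runs — tokens.gen -10->-8; alpha.gen -5->-4; result -4.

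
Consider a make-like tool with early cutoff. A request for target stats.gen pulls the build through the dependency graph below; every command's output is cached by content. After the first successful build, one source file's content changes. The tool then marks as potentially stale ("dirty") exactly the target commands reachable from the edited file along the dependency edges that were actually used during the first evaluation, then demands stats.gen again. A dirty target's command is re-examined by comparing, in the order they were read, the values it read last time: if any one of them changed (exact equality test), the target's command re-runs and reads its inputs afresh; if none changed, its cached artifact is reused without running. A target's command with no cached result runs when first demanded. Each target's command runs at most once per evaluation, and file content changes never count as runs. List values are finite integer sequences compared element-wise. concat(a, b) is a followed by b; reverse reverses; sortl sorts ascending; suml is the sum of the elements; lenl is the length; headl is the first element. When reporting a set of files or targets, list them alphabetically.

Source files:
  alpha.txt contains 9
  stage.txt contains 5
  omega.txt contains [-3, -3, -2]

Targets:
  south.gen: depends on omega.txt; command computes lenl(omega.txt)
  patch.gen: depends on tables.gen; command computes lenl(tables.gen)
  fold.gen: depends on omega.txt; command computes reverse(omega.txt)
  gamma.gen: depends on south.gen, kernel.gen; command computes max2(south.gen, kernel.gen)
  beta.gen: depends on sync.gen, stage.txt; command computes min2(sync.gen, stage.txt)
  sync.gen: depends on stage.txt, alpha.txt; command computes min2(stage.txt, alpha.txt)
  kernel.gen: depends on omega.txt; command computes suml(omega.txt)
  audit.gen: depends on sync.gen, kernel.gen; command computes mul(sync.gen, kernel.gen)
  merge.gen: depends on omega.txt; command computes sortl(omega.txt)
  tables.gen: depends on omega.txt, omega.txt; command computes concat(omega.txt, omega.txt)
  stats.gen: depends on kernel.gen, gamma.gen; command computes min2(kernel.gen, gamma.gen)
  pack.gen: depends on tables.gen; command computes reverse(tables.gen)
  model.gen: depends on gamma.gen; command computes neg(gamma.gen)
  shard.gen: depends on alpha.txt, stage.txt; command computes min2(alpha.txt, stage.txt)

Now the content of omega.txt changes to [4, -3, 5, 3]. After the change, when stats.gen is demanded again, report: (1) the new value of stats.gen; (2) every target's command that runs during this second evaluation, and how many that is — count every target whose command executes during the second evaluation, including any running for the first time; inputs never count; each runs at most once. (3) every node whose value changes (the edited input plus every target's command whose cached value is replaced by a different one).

Demanding stats.gen again yields 9.
4 target commands run: gamma.gen, kernel.gen, south.gen, stats.gen.
The nodes whose values change: gamma.gen, kernel.gen, omega.txt, south.gen, stats.gen.

First demand of the output computes:
  kernel.gen = suml([-3, -3, -2]) = -8
  south.gen = lenl([-3, -3, -2]) = 3
  gamma.gen = max2(3, -8) = 3
  stats.gen = min2(-8, 3) = -8

After the edit, cleaning proceeds:
  kernel.gen: a read changed (omega.txt [-3, -3, -2]->[4, -3, 5, 3]) — executes, giving 9.
  south.gen: a read changed (omega.txt [-3, -3, -2]->[4, -3, 5, 3]) — executes, giving 4.
  gamma.gen: a read changed (south.gen 3->4; kernel.gen -8->9) — executes, giving 9.
  stats.gen: a read changed (kernel.gen -8->9; gamma.gen 3->9) — executes, giving 9.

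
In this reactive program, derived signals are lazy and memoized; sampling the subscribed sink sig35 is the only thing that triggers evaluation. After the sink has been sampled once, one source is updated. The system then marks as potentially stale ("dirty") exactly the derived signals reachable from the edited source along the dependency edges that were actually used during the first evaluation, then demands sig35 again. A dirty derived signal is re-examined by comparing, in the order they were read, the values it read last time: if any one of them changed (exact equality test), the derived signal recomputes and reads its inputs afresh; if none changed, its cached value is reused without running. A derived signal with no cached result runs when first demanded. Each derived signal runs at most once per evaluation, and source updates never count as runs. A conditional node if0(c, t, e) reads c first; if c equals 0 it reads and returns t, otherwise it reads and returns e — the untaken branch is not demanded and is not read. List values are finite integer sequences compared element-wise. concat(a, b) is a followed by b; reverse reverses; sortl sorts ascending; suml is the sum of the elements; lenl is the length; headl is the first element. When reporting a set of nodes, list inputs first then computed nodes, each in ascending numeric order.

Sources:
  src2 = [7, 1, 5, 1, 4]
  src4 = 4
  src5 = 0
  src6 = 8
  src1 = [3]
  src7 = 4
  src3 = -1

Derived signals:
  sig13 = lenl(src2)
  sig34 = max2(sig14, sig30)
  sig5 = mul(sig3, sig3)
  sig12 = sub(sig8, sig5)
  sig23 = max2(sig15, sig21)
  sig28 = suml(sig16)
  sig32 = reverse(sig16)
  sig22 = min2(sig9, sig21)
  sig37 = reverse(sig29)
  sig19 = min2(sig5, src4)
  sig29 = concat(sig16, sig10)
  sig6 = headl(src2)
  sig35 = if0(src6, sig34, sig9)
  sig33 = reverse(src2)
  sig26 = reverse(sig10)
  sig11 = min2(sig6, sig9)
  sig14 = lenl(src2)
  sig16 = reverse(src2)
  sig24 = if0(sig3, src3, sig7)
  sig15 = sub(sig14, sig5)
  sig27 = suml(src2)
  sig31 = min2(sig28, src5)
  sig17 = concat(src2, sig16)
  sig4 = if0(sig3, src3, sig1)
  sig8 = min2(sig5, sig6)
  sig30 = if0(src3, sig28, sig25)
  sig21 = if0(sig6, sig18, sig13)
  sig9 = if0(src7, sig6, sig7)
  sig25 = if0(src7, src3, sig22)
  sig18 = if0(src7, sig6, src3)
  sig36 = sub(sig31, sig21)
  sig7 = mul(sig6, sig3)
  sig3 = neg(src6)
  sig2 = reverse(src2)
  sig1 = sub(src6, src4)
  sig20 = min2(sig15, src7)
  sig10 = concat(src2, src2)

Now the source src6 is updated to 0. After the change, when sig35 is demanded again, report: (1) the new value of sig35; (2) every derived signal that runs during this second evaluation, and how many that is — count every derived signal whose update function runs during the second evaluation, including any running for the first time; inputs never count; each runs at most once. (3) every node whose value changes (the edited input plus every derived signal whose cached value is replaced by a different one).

First demand of the output computes:
  sig3 = neg(8) = -8
  sig6 = headl([7, 1, 5, 1, 4]) = 7
  sig7 = mul(7, -8) = -56
  sig9 = if0(src7=4 -> else branch sig7) = -56
  sig35 = if0(src6=8 -> else branch sig9) = -56

After the edit, cleaning proceeds:
  sig3: a read changed (src6 8->0) — executes, giving 0.
  sig7: a read changed (sig3 -8->0) — executes, giving 0.
  sig9: a read changed (sig7 -56->0) — executes, giving 0.
  sig13: had never run; runs now, result 5.
  sig14: had never run; runs now, result 5.
  sig21: had never run; runs now, result 5.
  sig22: had never run; runs now, result 0.
  sig25: had never run; runs now, result 0.
  sig30: had never run; runs now, result 0.
  sig34: had never run; runs now, result 5.
  sig35: a read changed (src6 8->0; sig9 -56->0) — executes, giving 5.

Note the branch switch — sig13, sig14, sig21, sig22, sig25, sig30, sig34 had no cache and run now for the first time.

Demanding sig35 again yields 5.
11 derived signals run: sig3, sig7, sig9, sig13, sig14, sig21, sig22, sig25, sig30, sig34, sig35.
The nodes whose values change: src6, sig3, sig7, sig9, sig35.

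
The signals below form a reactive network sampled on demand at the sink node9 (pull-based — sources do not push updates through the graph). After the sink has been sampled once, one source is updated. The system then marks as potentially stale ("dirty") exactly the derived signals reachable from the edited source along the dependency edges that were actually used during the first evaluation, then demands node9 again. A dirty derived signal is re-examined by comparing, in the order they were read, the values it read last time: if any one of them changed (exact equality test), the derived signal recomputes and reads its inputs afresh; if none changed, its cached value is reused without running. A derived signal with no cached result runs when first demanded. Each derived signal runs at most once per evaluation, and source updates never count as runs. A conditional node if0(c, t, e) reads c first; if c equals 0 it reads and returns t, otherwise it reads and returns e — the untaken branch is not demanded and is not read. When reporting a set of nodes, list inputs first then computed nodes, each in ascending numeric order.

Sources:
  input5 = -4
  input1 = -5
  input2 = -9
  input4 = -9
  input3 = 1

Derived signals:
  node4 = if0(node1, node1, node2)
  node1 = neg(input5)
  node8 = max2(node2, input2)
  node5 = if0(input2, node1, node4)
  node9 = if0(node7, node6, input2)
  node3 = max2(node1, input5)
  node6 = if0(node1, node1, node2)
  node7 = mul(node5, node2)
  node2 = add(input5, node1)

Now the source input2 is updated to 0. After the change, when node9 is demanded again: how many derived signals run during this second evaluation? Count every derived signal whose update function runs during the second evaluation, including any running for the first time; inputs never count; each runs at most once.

Run set: node5, node7 (2 run).
The important point: node7 recomputes to an identical value, and the output ends up unchanged.

Initial pass — values computed on the first demand:
  node1 = neg(-4) = 4
  node2 = add(-4, 4) = 0
  node4 = if0(node1=4 -> else branch node2) = 0
  node5 = if0(input2=-9 -> else branch node4) = 0
  node6 = if0(node1=4 -> else branch node2) = 0
  node7 = mul(0, 0) = 0
  node9 = if0(node7=0 -> then branch node6) = 0

Second demand — change propagation:
  node5: re-runs because input2 -9->0; new result 4.
  node7: re-runs because node5 0->4; new result 0 (unchanged).
  node9: re-examined; everything it read last time is the same (node7 unchanged, node6 unchanged) — cache 0 kept, no run.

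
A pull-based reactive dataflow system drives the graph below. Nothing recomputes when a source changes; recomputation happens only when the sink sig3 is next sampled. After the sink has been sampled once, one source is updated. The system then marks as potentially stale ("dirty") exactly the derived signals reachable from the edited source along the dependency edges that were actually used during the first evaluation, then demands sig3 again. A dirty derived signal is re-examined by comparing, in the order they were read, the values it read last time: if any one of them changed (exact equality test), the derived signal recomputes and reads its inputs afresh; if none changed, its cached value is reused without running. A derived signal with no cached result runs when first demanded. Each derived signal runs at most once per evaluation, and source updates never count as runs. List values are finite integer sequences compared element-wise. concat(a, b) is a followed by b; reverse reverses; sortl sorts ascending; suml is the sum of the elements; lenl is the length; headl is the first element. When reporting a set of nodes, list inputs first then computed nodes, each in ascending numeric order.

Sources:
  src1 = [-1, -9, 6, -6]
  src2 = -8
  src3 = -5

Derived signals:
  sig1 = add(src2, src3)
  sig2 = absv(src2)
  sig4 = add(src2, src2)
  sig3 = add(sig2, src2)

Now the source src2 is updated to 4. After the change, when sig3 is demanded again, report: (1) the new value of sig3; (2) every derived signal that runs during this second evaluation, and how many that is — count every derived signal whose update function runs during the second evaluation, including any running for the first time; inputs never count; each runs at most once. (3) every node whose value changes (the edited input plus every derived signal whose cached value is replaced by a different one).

New value of sig3: 8.
Derived signals that run: sig2, sig3 — 2 in total.
Values that change: src2, sig2, sig3.

First evaluation (everything demanded from the output):
  sig2 = absv(-8) = 8
  sig3 = add(8, -8) = 0

Propagation after the edit:
  sig2: runs — src2 -8->4; result 4.
  sig3: runs — sig2 8->4; src2 -8->4; result 8.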